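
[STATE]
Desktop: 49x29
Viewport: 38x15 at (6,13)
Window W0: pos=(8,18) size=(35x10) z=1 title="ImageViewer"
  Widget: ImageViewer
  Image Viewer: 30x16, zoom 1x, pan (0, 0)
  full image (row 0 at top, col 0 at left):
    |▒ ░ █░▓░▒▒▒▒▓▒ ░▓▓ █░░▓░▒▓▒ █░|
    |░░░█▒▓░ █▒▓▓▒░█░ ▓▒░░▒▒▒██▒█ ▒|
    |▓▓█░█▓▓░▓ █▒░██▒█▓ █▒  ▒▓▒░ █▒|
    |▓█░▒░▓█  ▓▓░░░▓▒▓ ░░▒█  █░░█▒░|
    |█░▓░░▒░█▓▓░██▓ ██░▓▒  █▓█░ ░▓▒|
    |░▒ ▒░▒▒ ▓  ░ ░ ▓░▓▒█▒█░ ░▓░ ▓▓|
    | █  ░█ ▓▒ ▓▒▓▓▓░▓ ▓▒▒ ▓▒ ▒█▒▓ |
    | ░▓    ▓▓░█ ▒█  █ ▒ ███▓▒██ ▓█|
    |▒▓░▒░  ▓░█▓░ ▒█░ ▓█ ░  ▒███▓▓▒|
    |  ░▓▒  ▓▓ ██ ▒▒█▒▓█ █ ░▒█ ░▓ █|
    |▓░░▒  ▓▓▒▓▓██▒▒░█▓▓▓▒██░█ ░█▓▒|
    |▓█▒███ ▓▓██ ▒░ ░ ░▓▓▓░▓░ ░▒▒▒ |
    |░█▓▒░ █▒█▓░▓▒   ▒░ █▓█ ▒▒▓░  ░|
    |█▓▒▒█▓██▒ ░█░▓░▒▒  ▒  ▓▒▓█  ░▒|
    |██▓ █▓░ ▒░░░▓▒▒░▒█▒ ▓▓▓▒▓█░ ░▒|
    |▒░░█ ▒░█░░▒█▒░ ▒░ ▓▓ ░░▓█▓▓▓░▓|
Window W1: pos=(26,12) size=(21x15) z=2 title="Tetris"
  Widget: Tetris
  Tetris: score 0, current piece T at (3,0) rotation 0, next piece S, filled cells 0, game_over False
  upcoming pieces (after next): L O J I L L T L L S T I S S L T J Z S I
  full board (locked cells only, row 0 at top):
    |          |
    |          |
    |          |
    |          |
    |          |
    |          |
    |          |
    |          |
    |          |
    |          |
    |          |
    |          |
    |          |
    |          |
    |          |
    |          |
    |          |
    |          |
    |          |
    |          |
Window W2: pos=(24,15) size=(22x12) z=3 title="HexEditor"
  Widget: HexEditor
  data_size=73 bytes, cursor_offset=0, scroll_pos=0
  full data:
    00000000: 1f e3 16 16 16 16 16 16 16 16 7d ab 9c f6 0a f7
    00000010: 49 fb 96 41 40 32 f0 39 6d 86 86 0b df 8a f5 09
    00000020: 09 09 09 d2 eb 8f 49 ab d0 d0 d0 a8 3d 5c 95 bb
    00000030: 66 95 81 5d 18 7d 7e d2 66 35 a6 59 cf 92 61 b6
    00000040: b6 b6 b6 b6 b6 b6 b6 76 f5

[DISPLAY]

                    ┃ Tetris          
                    ┠─────────────────
                  ┏━━━━━━━━━━━━━━━━━━━
                  ┃ HexEditor         
                  ┠───────────────────
  ┏━━━━━━━━━━━━━━━┃00000000  1F e3 16 
  ┃ ImageViewer   ┃00000010  49 fb 96 
  ┠───────────────┃00000020  09 09 09 
  ┃▒ ░ █░▓░▒▒▒▒▓▒ ┃00000030  66 95 81 
  ┃░░░█▒▓░ █▒▓▓▒░█┃00000040  b6 b6 b6 
  ┃▓▓█░█▓▓░▓ █▒░██┃                   
  ┃▓█░▒░▓█  ▓▓░░░▓┃                   
  ┃█░▓░░▒░█▓▓░██▓ ┃                   
  ┃░▒ ▒░▒▒ ▓  ░ ░ ┗━━━━━━━━━━━━━━━━━━━
  ┗━━━━━━━━━━━━━━━━━━━━━━━━━━━━━━━━━┛ 


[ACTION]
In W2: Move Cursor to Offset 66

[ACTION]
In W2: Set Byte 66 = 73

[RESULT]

                    ┃ Tetris          
                    ┠─────────────────
                  ┏━━━━━━━━━━━━━━━━━━━
                  ┃ HexEditor         
                  ┠───────────────────
  ┏━━━━━━━━━━━━━━━┃00000000  1f e3 16 
  ┃ ImageViewer   ┃00000010  49 fb 96 
  ┠───────────────┃00000020  09 09 09 
  ┃▒ ░ █░▓░▒▒▒▒▓▒ ┃00000030  66 95 81 
  ┃░░░█▒▓░ █▒▓▓▒░█┃00000040  b6 b6 73 
  ┃▓▓█░█▓▓░▓ █▒░██┃                   
  ┃▓█░▒░▓█  ▓▓░░░▓┃                   
  ┃█░▓░░▒░█▓▓░██▓ ┃                   
  ┃░▒ ▒░▒▒ ▓  ░ ░ ┗━━━━━━━━━━━━━━━━━━━
  ┗━━━━━━━━━━━━━━━━━━━━━━━━━━━━━━━━━┛ 


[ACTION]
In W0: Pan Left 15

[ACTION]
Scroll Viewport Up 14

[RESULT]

                                      
                                      
                                      
                                      
                                      
                                      
                                      
                                      
                                      
                                      
                                      
                                      
                    ┏━━━━━━━━━━━━━━━━━
                    ┃ Tetris          
                    ┠─────────────────


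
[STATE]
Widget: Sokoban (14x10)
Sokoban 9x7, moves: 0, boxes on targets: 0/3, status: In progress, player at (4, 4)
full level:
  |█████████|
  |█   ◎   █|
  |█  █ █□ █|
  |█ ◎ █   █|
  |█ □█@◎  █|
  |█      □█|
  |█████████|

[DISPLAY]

█████████     
█   ◎   █     
█  █ █□ █     
█ ◎ █   █     
█ □█@◎  █     
█      □█     
█████████     
Moves: 0  0/3 
              
              


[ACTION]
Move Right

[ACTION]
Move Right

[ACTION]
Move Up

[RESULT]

█████████     
█   ◎   █     
█  █ █□ █     
█ ◎ █ @ █     
█ □█ ◎  █     
█      □█     
█████████     
Moves: 3  0/3 
              
              


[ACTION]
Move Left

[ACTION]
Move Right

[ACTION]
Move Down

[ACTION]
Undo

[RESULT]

█████████     
█   ◎   █     
█  █ █□ █     
█ ◎ █ @ █     
█ □█ ◎  █     
█      □█     
█████████     
Moves: 5  0/3 
              
              


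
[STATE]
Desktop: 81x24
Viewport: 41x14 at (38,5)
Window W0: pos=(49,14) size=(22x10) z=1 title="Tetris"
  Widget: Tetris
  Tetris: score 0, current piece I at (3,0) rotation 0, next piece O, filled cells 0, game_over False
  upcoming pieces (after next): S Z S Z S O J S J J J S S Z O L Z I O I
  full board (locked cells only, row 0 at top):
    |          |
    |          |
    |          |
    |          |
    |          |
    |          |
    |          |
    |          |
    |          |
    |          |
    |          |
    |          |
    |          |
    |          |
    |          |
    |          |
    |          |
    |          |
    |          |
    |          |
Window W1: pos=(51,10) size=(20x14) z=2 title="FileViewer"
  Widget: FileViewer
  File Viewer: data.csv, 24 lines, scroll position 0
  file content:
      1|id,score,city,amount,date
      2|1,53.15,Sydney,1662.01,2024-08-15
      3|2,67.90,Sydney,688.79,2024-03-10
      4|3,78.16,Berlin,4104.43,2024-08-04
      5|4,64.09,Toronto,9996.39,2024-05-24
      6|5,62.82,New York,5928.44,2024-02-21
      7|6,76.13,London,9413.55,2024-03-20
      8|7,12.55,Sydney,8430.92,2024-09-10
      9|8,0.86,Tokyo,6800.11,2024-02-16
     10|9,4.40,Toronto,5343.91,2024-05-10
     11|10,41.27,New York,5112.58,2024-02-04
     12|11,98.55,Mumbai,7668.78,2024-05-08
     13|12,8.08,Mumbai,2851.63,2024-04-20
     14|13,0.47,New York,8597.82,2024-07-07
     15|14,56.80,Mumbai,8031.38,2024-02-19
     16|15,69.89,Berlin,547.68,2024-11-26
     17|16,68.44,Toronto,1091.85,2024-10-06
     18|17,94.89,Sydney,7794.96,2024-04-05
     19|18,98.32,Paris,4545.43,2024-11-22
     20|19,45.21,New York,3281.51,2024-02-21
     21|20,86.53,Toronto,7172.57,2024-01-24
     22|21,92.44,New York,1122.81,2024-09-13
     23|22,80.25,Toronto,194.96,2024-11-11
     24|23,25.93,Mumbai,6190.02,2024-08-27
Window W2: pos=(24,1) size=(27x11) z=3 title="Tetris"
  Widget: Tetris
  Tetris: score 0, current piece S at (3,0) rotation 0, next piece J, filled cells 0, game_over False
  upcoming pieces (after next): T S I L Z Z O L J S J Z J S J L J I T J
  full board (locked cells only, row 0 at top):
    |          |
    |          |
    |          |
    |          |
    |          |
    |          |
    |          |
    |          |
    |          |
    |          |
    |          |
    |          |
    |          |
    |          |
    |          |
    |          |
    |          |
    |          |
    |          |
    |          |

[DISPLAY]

            ┃                            
█           ┃                            
            ┃                            
            ┃                            
            ┃                            
ore:        ┃┏━━━━━━━━━━━━━━━━━━┓        
━━━━━━━━━━━━┛┃ FileViewer       ┃        
             ┠──────────────────┨        
             ┃id,score,city,amo▲┃        
           ┏━┃1,53.15,Sydney,16█┃        
           ┃ ┃2,67.90,Sydney,68░┃        
           ┠─┃3,78.16,Berlin,41░┃        
           ┃ ┃4,64.09,Toronto,9░┃        
           ┃ ┃5,62.82,New York,░┃        


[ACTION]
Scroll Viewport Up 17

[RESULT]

                                         
━━━━━━━━━━━━┓                            
            ┃                            
────────────┨                            
xt:         ┃                            
            ┃                            
█           ┃                            
            ┃                            
            ┃                            
            ┃                            
ore:        ┃┏━━━━━━━━━━━━━━━━━━┓        
━━━━━━━━━━━━┛┃ FileViewer       ┃        
             ┠──────────────────┨        
             ┃id,score,city,amo▲┃        


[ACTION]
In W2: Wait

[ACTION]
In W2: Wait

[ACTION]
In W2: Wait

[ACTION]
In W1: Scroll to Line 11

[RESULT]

                                         
━━━━━━━━━━━━┓                            
            ┃                            
────────────┨                            
xt:         ┃                            
            ┃                            
█           ┃                            
            ┃                            
            ┃                            
            ┃                            
ore:        ┃┏━━━━━━━━━━━━━━━━━━┓        
━━━━━━━━━━━━┛┃ FileViewer       ┃        
             ┠──────────────────┨        
             ┃10,41.27,New York▲┃        


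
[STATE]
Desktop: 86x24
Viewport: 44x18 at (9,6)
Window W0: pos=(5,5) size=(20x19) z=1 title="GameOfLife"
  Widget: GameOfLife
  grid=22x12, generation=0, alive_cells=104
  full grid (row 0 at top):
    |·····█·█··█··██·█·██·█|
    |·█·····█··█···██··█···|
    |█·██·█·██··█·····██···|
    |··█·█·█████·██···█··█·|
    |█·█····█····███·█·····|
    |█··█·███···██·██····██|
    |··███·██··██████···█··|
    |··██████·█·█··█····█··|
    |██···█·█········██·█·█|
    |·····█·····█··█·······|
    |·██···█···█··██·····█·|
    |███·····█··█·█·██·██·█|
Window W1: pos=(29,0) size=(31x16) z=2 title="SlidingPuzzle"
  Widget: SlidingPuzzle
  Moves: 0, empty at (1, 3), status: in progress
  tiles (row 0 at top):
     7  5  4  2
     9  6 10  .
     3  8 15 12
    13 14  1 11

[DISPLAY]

meOfLife       ┃    ┃│  9 │  6 │ 10 │    │  
───────────────┨    ┃├────┼────┼────┼────┤  
: 0            ┃    ┃│  3 │  8 │ 15 │ 12 │  
█·█··█··██·█·██┃    ┃├────┼────┼────┼────┤  
··█··█···██··█·┃    ┃│ 13 │ 14 │  1 │ 11 │  
█·██··█·····██·┃    ┃└────┴────┴────┴────┘  
·█████·██···█··┃    ┃Moves: 0               
··█····███·█···┃    ┃                       
███···██·██····┃    ┃                       
·██··██████···█┃    ┗━━━━━━━━━━━━━━━━━━━━━━━
███·█·█··█····█┃                            
█·█········██·█┃                            
█·····█··█·····┃                            
·█···█··██·····┃                            
···█··█·█·██·██┃                            
               ┃                            
               ┃                            
━━━━━━━━━━━━━━━┛                            


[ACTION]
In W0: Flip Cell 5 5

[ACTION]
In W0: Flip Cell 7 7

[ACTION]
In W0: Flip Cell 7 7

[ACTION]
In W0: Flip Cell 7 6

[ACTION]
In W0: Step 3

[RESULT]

meOfLife       ┃    ┃│  9 │  6 │ 10 │    │  
───────────────┨    ┃├────┼────┼────┼────┤  
: 3            ┃    ┃│  3 │  8 │ 15 │ 12 │  
·····█·█····█··┃    ┃├────┼────┼────┼────┤  
█·█·████····██·┃    ┃│ 13 │ 14 │  1 │ 11 │  
·█··███········┃    ┃└────┴────┴────┴────┘  
██·██··········┃    ┃Moves: 0               
·██·███········┃    ┃                       
█············█·┃    ┃                       
···············┃    ┗━━━━━━━━━━━━━━━━━━━━━━━
·········███·█·┃                            
█····██·█·██···┃                            
█····██·█·██···┃                            
··········█···█┃                            
······████·····┃                            
               ┃                            
               ┃                            
━━━━━━━━━━━━━━━┛                            


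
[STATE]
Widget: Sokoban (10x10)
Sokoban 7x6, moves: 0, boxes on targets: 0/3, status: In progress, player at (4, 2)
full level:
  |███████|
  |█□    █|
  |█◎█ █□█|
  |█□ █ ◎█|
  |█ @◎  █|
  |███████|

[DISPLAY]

███████   
█□    █   
█◎█ █□█   
█□ █ ◎█   
█ @◎  █   
███████   
Moves: 0  
          
          
          


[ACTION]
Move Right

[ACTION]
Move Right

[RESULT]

███████   
█□    █   
█◎█ █□█   
█□ █ ◎█   
█  ◎@ █   
███████   
Moves: 2  
          
          
          


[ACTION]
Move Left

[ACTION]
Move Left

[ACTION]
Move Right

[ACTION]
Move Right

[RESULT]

███████   
█□    █   
█◎█ █□█   
█□ █ ◎█   
█  ◎@ █   
███████   
Moves: 6  
          
          
          


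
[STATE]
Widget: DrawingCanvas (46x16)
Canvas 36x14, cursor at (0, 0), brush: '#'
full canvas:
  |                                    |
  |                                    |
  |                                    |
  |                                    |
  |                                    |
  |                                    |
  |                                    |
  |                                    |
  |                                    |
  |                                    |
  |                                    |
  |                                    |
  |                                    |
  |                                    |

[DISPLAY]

+                                             
                                              
                                              
                                              
                                              
                                              
                                              
                                              
                                              
                                              
                                              
                                              
                                              
                                              
                                              
                                              


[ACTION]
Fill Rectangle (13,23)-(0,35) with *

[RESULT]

+                      *************          
                       *************          
                       *************          
                       *************          
                       *************          
                       *************          
                       *************          
                       *************          
                       *************          
                       *************          
                       *************          
                       *************          
                       *************          
                       *************          
                                              
                                              


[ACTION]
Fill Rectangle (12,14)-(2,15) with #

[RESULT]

+                      *************          
                       *************          
              ##       *************          
              ##       *************          
              ##       *************          
              ##       *************          
              ##       *************          
              ##       *************          
              ##       *************          
              ##       *************          
              ##       *************          
              ##       *************          
              ##       *************          
                       *************          
                                              
                                              


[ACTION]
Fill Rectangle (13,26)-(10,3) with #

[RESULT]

+                      *************          
                       *************          
              ##       *************          
              ##       *************          
              ##       *************          
              ##       *************          
              ##       *************          
              ##       *************          
              ##       *************          
              ##       *************          
   ########################*********          
   ########################*********          
   ########################*********          
   ########################*********          
                                              
                                              


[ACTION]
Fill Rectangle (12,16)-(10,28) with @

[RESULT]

+                      *************          
                       *************          
              ##       *************          
              ##       *************          
              ##       *************          
              ##       *************          
              ##       *************          
              ##       *************          
              ##       *************          
              ##       *************          
   #############@@@@@@@@@@@@@*******          
   #############@@@@@@@@@@@@@*******          
   #############@@@@@@@@@@@@@*******          
   ########################*********          
                                              
                                              


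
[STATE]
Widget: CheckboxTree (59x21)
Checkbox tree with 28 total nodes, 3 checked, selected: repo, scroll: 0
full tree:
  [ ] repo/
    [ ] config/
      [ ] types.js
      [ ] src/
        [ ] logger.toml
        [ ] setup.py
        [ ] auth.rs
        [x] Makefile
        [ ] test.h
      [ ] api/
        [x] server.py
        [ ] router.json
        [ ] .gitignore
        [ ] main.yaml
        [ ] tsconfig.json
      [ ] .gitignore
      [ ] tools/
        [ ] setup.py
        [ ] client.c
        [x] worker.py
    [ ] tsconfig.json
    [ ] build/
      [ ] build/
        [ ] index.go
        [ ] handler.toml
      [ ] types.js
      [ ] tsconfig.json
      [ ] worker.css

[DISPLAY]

>[-] repo/                                                 
   [-] config/                                             
     [ ] types.js                                          
     [-] src/                                              
       [ ] logger.toml                                     
       [ ] setup.py                                        
       [ ] auth.rs                                         
       [x] Makefile                                        
       [ ] test.h                                          
     [-] api/                                              
       [x] server.py                                       
       [ ] router.json                                     
       [ ] .gitignore                                      
       [ ] main.yaml                                       
       [ ] tsconfig.json                                   
     [ ] .gitignore                                        
     [-] tools/                                            
       [ ] setup.py                                        
       [ ] client.c                                        
       [x] worker.py                                       
   [ ] tsconfig.json                                       


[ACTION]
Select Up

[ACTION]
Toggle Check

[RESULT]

>[x] repo/                                                 
   [x] config/                                             
     [x] types.js                                          
     [x] src/                                              
       [x] logger.toml                                     
       [x] setup.py                                        
       [x] auth.rs                                         
       [x] Makefile                                        
       [x] test.h                                          
     [x] api/                                              
       [x] server.py                                       
       [x] router.json                                     
       [x] .gitignore                                      
       [x] main.yaml                                       
       [x] tsconfig.json                                   
     [x] .gitignore                                        
     [x] tools/                                            
       [x] setup.py                                        
       [x] client.c                                        
       [x] worker.py                                       
   [x] tsconfig.json                                       


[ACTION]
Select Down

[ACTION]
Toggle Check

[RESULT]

 [-] repo/                                                 
>  [ ] config/                                             
     [ ] types.js                                          
     [ ] src/                                              
       [ ] logger.toml                                     
       [ ] setup.py                                        
       [ ] auth.rs                                         
       [ ] Makefile                                        
       [ ] test.h                                          
     [ ] api/                                              
       [ ] server.py                                       
       [ ] router.json                                     
       [ ] .gitignore                                      
       [ ] main.yaml                                       
       [ ] tsconfig.json                                   
     [ ] .gitignore                                        
     [ ] tools/                                            
       [ ] setup.py                                        
       [ ] client.c                                        
       [ ] worker.py                                       
   [x] tsconfig.json                                       


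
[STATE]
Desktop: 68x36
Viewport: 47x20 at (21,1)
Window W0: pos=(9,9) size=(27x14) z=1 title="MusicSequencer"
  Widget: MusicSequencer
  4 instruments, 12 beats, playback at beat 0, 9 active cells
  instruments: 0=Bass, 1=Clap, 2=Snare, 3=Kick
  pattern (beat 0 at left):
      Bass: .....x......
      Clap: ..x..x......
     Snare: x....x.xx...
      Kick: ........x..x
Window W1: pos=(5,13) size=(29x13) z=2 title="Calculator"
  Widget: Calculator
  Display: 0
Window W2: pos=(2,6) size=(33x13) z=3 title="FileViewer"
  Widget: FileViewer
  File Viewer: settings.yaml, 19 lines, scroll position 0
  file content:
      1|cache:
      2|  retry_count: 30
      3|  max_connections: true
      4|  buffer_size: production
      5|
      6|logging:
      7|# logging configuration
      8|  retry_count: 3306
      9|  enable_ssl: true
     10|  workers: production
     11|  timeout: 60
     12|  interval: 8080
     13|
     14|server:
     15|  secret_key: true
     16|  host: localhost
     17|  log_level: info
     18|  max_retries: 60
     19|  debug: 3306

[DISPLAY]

                                               
                                               
                                               
                                               
                                               
━━━━━━━━━━━━━┓                                 
             ┃                                 
─────────────┨                                 
            ▲┃┓                                
            █┃┃                                
 true       ░┃┨                                
duction     ░┃┃                                
            ░┃┃                                
            ░┃┃                                
ation       ░┃┃                                
6           ░┃┃                                
            ▼┃┃                                
━━━━━━━━━━━━━┛┃                                
─┤          ┃ ┃                                
 │          ┃ ┃                                


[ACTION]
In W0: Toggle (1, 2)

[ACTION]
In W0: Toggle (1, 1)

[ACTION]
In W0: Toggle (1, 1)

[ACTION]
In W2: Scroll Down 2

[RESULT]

                                               
                                               
                                               
                                               
                                               
━━━━━━━━━━━━━┓                                 
             ┃                                 
─────────────┨                                 
 true       ▲┃┓                                
duction     ░┃┃                                
            █┃┨                                
            ░┃┃                                
ation       ░┃┃                                
6           ░┃┃                                
            ░┃┃                                
ion         ░┃┃                                
            ▼┃┃                                
━━━━━━━━━━━━━┛┃                                
─┤          ┃ ┃                                
 │          ┃ ┃                                


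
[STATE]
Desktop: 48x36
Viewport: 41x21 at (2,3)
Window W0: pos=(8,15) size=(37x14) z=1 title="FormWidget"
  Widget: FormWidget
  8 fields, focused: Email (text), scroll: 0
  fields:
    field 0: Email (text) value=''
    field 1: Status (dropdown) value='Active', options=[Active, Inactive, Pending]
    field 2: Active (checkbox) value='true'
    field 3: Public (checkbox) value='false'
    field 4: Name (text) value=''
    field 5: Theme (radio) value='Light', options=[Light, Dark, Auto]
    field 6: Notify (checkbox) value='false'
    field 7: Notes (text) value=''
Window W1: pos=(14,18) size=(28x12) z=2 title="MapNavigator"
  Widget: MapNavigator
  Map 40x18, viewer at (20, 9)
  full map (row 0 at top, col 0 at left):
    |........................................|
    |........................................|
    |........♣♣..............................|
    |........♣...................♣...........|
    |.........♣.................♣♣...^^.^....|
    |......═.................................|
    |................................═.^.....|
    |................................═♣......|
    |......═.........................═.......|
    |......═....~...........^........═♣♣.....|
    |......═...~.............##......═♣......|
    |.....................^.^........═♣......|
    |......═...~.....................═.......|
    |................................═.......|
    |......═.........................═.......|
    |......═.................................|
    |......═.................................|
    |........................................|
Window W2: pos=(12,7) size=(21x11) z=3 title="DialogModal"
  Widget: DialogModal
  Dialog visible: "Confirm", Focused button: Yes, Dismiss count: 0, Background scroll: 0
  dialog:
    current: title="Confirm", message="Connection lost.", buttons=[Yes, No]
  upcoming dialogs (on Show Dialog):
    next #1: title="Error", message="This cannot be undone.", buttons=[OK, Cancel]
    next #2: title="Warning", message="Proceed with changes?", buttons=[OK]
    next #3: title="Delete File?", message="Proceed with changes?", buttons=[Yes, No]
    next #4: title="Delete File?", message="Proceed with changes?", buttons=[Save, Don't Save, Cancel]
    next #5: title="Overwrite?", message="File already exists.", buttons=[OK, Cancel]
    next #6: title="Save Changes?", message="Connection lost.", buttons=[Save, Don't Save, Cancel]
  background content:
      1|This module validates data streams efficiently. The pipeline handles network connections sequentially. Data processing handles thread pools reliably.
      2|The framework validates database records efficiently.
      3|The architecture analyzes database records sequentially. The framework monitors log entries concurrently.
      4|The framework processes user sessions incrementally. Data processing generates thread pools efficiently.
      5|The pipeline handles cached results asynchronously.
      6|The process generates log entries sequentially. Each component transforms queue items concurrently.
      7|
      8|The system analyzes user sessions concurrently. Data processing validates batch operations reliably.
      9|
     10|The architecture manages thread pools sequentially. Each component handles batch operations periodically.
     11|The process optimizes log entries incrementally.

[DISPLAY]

                                         
                                         
                                         
                                         
          ┏━━━━━━━━━━━━━━━━━━━┓          
          ┃ DialogModal       ┃          
          ┠───────────────────┨          
          ┃This module validat┃          
          ┃Th┌─────────────┐id┃          
          ┃Th│   Confirm   │an┃          
          ┃Th│Connection lo│ce┃          
          ┃Th│  [Yes]  No  │le┃          
      ┏━━━┃Th└─────────────┘at┃━━━━━━━━━━
      ┃ Fo┃                   ┃          
      ┠───┗━━━━━━━━━━━━━━━━━━━┛──────────
      ┃> Ema┏━━━━━━━━━━━━━━━━━━━━━━━━━━┓ 
      ┃  Sta┃ MapNavigator             ┃▼
      ┃  Act┠──────────────────────────┨ 
      ┃  Pub┃..........................┃ 
      ┃  Nam┃.........................═┃ 
      ┃  The┃.........................═┃ 


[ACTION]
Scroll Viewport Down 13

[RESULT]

      ┏━━━┃Th└─────────────┘at┃━━━━━━━━━━
      ┃ Fo┃                   ┃          
      ┠───┗━━━━━━━━━━━━━━━━━━━┛──────────
      ┃> Ema┏━━━━━━━━━━━━━━━━━━━━━━━━━━┓ 
      ┃  Sta┃ MapNavigator             ┃▼
      ┃  Act┠──────────────────────────┨ 
      ┃  Pub┃..........................┃ 
      ┃  Nam┃.........................═┃ 
      ┃  The┃.........................═┃ 
      ┃  Not┃.........................═┃ 
      ┃  Not┃....~........@..^........═┃ 
      ┃     ┃...~.............##......═┃ 
      ┃     ┃..............^.^........═┃ 
      ┗━━━━━┃...~.....................═┃━
            ┗━━━━━━━━━━━━━━━━━━━━━━━━━━┛ 
                                         
                                         
                                         
                                         
                                         
                                         


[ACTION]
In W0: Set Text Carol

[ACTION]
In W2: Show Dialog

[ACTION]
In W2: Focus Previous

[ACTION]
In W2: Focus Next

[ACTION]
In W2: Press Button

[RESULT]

      ┏━━━┃The process generat┃━━━━━━━━━━
      ┃ Fo┃                   ┃          
      ┠───┗━━━━━━━━━━━━━━━━━━━┛──────────
      ┃> Ema┏━━━━━━━━━━━━━━━━━━━━━━━━━━┓ 
      ┃  Sta┃ MapNavigator             ┃▼
      ┃  Act┠──────────────────────────┨ 
      ┃  Pub┃..........................┃ 
      ┃  Nam┃.........................═┃ 
      ┃  The┃.........................═┃ 
      ┃  Not┃.........................═┃ 
      ┃  Not┃....~........@..^........═┃ 
      ┃     ┃...~.............##......═┃ 
      ┃     ┃..............^.^........═┃ 
      ┗━━━━━┃...~.....................═┃━
            ┗━━━━━━━━━━━━━━━━━━━━━━━━━━┛ 
                                         
                                         
                                         
                                         
                                         
                                         


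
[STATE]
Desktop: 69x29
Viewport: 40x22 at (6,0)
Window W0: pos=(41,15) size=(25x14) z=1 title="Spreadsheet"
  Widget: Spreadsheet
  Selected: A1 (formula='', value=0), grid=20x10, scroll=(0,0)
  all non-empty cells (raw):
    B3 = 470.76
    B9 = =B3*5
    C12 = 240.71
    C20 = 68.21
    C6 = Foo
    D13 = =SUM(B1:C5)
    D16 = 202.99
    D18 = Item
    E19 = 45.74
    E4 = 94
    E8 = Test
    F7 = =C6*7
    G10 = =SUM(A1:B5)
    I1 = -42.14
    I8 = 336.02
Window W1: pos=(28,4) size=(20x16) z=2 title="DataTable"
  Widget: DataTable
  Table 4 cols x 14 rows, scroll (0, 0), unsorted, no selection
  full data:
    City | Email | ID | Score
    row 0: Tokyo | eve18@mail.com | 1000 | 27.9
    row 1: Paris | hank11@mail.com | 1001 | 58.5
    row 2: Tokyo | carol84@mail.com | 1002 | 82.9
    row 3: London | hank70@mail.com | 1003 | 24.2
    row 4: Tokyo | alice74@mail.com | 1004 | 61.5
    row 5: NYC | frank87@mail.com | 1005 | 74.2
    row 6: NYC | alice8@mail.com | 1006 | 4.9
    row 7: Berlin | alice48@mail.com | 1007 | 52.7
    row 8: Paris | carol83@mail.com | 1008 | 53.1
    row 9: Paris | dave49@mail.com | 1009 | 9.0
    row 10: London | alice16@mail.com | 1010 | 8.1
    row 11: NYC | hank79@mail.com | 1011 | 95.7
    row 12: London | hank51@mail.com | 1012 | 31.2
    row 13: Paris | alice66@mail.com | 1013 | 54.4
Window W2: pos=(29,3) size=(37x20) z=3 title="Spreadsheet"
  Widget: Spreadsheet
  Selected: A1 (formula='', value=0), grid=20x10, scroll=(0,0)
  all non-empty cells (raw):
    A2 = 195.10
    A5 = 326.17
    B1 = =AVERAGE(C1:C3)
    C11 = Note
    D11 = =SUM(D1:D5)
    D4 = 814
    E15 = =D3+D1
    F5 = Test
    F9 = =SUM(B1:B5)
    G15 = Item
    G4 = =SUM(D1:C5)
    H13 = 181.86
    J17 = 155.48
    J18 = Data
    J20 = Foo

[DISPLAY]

                                        
                                        
                                        
                       ┏━━━━━━━━━━━━━━━━
                      ┏┃ Spreadsheet    
                      ┃┠────────────────
                      ┠┃A1:             
                      ┃┃       A       B
                      ┃┃----------------
                      ┃┃  1      [0]    
                      ┃┃  2   195.10    
                      ┃┃  3        0    
                      ┃┃  4        0    
                      ┃┃  5   326.17    
                      ┃┃  6        0    
                      ┃┃  7        0    
                      ┃┃  8        0    
                      ┃┃  9        0    
                      ┃┃ 10        0    
                      ┗┃ 11        0    
                       ┃ 12        0    
                       ┃ 13        0    


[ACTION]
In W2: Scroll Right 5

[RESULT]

                                        
                                        
                                        
                       ┏━━━━━━━━━━━━━━━━
                      ┏┃ Spreadsheet    
                      ┃┠────────────────
                      ┠┃A1:             
                      ┃┃       F       G
                      ┃┃----------------
                      ┃┃  1        0    
                      ┃┃  2        0    
                      ┃┃  3        0    
                      ┃┃  4        0    
                      ┃┃  5 Test        
                      ┃┃  6        0    
                      ┃┃  7        0    
                      ┃┃  8        0    
                      ┃┃  9        0    
                      ┃┃ 10        0    
                      ┗┃ 11        0    
                       ┃ 12        0    
                       ┃ 13        0    


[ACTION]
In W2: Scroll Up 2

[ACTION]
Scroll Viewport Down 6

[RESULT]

                      ┠┃A1:             
                      ┃┃       F       G
                      ┃┃----------------
                      ┃┃  1        0    
                      ┃┃  2        0    
                      ┃┃  3        0    
                      ┃┃  4        0    
                      ┃┃  5 Test        
                      ┃┃  6        0    
                      ┃┃  7        0    
                      ┃┃  8        0    
                      ┃┃  9        0    
                      ┃┃ 10        0    
                      ┗┃ 11        0    
                       ┃ 12        0    
                       ┃ 13        0    
                       ┗━━━━━━━━━━━━━━━━
                                   ┃  3 
                                   ┃  4 
                                   ┃  5 
                                   ┃  6 
                                   ┃  7 
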